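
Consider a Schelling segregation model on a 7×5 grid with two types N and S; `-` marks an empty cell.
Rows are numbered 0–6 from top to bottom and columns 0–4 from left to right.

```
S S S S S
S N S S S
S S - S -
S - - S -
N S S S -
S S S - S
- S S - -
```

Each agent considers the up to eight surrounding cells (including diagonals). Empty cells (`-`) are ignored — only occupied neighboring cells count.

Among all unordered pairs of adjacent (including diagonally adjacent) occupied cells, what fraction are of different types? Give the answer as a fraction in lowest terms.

11/57

Scan each occupied cell's neighbors to the right and below (and the two forward diagonals) so each pair is counted once.
From row 0: 3 unlike of 17 pairs (running 3/17).
From row 1: 4 unlike of 12 pairs (running 7/29).
From row 2: 0 unlike of 4 pairs (running 7/33).
From row 3: 1 unlike of 4 pairs (running 8/37).
From row 4: 3 unlike of 12 pairs (running 11/49).
From row 5: 0 unlike of 7 pairs (running 11/56).
From row 6: 0 unlike of 1 pairs (running 11/57).
Total adjacent occupied pairs: 57; unlike-type pairs: 11.
11/57 is already in lowest terms.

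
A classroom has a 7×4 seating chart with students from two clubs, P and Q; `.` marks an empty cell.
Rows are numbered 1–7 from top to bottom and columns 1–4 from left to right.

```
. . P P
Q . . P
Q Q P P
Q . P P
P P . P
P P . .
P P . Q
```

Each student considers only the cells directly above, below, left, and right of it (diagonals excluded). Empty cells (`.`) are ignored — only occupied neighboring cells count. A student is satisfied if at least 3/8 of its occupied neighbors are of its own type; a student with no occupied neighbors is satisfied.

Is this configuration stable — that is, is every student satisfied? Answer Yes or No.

Yes

(1,3)P 1/1 satisfied
(1,4)P 2/2 satisfied
(2,1)Q 1/1 satisfied
(2,4)P 2/2 satisfied
(3,1)Q 3/3 satisfied
(3,2)Q 1/2 satisfied
(3,3)P 2/3 satisfied
(3,4)P 3/3 satisfied
(4,1)Q 1/2 satisfied
(4,3)P 2/2 satisfied
(4,4)P 3/3 satisfied
(5,1)P 2/3 satisfied
(5,2)P 2/2 satisfied
(5,4)P 1/1 satisfied
(6,1)P 3/3 satisfied
(6,2)P 3/3 satisfied
(7,1)P 2/2 satisfied
(7,2)P 2/2 satisfied
(7,4)Q 0/0 satisfied
All meet the threshold, so the configuration is stable.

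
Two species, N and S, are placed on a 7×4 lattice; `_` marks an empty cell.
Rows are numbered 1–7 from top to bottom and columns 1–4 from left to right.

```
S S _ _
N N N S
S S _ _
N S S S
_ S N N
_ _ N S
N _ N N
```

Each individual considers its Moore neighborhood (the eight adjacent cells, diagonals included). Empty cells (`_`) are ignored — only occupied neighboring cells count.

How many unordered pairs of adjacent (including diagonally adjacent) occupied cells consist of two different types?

27

Scan each occupied cell's neighbors to the right and below (and the two forward diagonals) so each pair is counted once.
Row 1: S(1,1)–S(1,2)= S(1,1)–N(2,1)≠ S(1,1)–N(2,2)≠ S(1,2)–N(2,2)≠ S(1,2)–N(2,3)≠ S(1,2)–N(2,1)≠  → 5/6 unlike.
Row 2: N(2,1)–N(2,2)= N(2,1)–S(3,1)≠ N(2,1)–S(3,2)≠ N(2,2)–N(2,3)= N(2,2)–S(3,2)≠ N(2,2)–S(3,1)≠ N(2,3)–S(2,4)≠ N(2,3)–S(3,2)≠  → 6/8 unlike.
Row 3: S(3,1)–S(3,2)= S(3,1)–N(4,1)≠ S(3,1)–S(4,2)= S(3,2)–S(4,2)= S(3,2)–S(4,3)= S(3,2)–N(4,1)≠  → 2/6 unlike.
Row 4: N(4,1)–S(4,2)≠ N(4,1)–S(5,2)≠ S(4,2)–S(4,3)= S(4,2)–S(5,2)= S(4,2)–N(5,3)≠ S(4,3)–S(4,4)= S(4,3)–N(5,3)≠ S(4,3)–N(5,4)≠ S(4,3)–S(5,2)= S(4,4)–N(5,4)≠ S(4,4)–N(5,3)≠  → 7/11 unlike.
Row 5: S(5,2)–N(5,3)≠ S(5,2)–N(6,3)≠ N(5,3)–N(5,4)= N(5,3)–N(6,3)= N(5,3)–S(6,4)≠ N(5,4)–S(6,4)≠ N(5,4)–N(6,3)=  → 4/7 unlike.
Row 6: N(6,3)–S(6,4)≠ N(6,3)–N(7,3)= N(6,3)–N(7,4)= S(6,4)–N(7,4)≠ S(6,4)–N(7,3)≠  → 3/5 unlike.
Row 7: N(7,3)–N(7,4)=  → 0/1 unlike.
Total adjacent occupied pairs: 44; unlike-type pairs: 27.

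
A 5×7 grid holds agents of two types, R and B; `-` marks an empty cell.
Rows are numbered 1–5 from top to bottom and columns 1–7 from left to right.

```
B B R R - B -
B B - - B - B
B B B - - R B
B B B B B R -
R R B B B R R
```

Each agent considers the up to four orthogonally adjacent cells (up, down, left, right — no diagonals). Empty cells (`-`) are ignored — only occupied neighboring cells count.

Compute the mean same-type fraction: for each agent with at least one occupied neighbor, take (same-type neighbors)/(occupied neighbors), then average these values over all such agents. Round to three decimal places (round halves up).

0.790

Row 1: (1,1)B 2/2 · (1,2)B 2/3 · (1,3)R 1/2 · (1,4)R 1/1 · (1,6)B — no occupied neighbors
Row 2: (2,1)B 3/3 · (2,2)B 3/3 · (2,5)B — no occupied neighbors · (2,7)B 1/1
Row 3: (3,1)B 3/3 · (3,2)B 4/4 · (3,3)B 2/2 · (3,6)R 1/2 · (3,7)B 1/2
Row 4: (4,1)B 2/3 · (4,2)B 3/4 · (4,3)B 4/4 · (4,4)B 3/3 · (4,5)B 2/3 · (4,6)R 2/3
Row 5: (5,1)R 1/2 · (5,2)R 1/3 · (5,3)B 2/3 · (5,4)B 3/3 · (5,5)B 2/3 · (5,6)R 2/3 · (5,7)R 1/1
Sum over 25 agents: 2/2 + 2/3 + 1/2 + 1/1 + 3/3 + 3/3 + 1/1 + 3/3 + 4/4 + 2/2 + 1/2 + 1/2 + 2/3 + 3/4 + 4/4 + 3/3 + 2/3 + 2/3 + 1/2 + 1/3 + 2/3 + 3/3 + 2/3 + 2/3 + 1/1 = 79/4; mean = 79/4 ÷ 25 = 79/100 = 0.79 → 0.790.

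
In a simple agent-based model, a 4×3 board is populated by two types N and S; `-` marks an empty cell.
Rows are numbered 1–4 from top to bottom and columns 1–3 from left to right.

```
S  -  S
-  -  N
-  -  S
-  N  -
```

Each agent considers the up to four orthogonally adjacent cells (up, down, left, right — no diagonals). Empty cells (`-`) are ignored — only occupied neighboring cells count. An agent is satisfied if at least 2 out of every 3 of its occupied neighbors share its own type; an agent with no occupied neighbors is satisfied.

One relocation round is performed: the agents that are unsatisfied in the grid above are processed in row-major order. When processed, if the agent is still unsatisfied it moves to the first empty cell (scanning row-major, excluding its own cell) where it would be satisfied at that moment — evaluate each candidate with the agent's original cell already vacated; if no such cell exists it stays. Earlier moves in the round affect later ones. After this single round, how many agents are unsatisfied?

Initially unsatisfied (in order): (1,3), (2,3), (3,3).
  (1,3) → (1,2).
  (2,3) → (3,1).
  (3,3): now satisfied by earlier moves; stays.
Resulting grid:
S S -
- - -
N - S
- N -
All satisfied now.

0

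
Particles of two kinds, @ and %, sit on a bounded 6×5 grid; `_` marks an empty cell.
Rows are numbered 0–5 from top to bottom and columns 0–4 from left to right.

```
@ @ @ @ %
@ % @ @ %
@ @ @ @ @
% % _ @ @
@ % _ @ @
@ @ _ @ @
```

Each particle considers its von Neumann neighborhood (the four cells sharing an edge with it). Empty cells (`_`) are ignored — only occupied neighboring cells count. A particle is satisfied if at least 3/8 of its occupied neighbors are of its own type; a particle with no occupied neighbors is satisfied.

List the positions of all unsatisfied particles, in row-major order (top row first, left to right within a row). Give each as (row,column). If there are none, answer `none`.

Row 0: (0,0)@ 2/2 ✓ · (0,1)@ 2/3 ✓ · (0,2)@ 3/3 ✓ · (0,3)@ 2/3 ✓ · (0,4)% 1/2 ✓
Row 1: (1,0)@ 2/3 ✓ · (1,1)% 0/4 ✗ · (1,2)@ 3/4 ✓ · (1,3)@ 3/4 ✓ · (1,4)% 1/3 ✗
Row 2: (2,0)@ 2/3 ✓ · (2,1)@ 2/4 ✓ · (2,2)@ 3/3 ✓ · (2,3)@ 4/4 ✓ · (2,4)@ 2/3 ✓
Row 3: (3,0)% 1/3 ✗ · (3,1)% 2/3 ✓ · (3,3)@ 3/3 ✓ · (3,4)@ 3/3 ✓
Row 4: (4,0)@ 1/3 ✗ · (4,1)% 1/3 ✗ · (4,3)@ 3/3 ✓ · (4,4)@ 3/3 ✓
Row 5: (5,0)@ 2/2 ✓ · (5,1)@ 1/2 ✓ · (5,3)@ 2/2 ✓ · (5,4)@ 2/2 ✓

(1,1), (1,4), (3,0), (4,0), (4,1)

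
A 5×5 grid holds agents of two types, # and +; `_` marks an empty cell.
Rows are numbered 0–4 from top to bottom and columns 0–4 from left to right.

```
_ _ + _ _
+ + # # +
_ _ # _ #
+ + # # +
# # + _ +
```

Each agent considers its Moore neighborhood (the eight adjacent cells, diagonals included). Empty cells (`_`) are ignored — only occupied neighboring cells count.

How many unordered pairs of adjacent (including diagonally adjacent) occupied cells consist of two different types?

18

Scan each occupied cell's neighbors to the right and below (and the two forward diagonals) so each pair is counted once.
Row 0: +(0,2)–#(1,2)≠ +(0,2)–#(1,3)≠ +(0,2)–+(1,1)=  → 2/3 unlike.
Row 1: +(1,0)–+(1,1)= +(1,1)–#(1,2)≠ +(1,1)–#(2,2)≠ #(1,2)–#(1,3)= #(1,2)–#(2,2)= #(1,3)–+(1,4)≠ #(1,3)–#(2,4)= #(1,3)–#(2,2)= +(1,4)–#(2,4)≠  → 4/9 unlike.
Row 2: #(2,2)–#(3,2)= #(2,2)–#(3,3)= #(2,2)–+(3,1)≠ #(2,4)–+(3,4)≠ #(2,4)–#(3,3)=  → 2/5 unlike.
Row 3: +(3,0)–+(3,1)= +(3,0)–#(4,0)≠ +(3,0)–#(4,1)≠ +(3,1)–#(3,2)≠ +(3,1)–#(4,1)≠ +(3,1)–+(4,2)= +(3,1)–#(4,0)≠ #(3,2)–#(3,3)= #(3,2)–+(4,2)≠ #(3,2)–#(4,1)= #(3,3)–+(3,4)≠ #(3,3)–+(4,4)≠ #(3,3)–+(4,2)≠ +(3,4)–+(4,4)=  → 9/14 unlike.
Row 4: #(4,0)–#(4,1)= #(4,1)–+(4,2)≠  → 1/2 unlike.
Total adjacent occupied pairs: 33; unlike-type pairs: 18.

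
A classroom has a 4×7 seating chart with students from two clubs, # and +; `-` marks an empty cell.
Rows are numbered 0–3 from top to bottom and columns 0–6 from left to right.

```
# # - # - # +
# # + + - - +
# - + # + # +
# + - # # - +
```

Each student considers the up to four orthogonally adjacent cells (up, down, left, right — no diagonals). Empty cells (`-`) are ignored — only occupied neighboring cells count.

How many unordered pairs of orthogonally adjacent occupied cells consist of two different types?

Scan each occupied cell's neighbors to the right and below so each pair is counted once.
From row 0: 2 unlike of 6 pairs (running 2/6).
From row 1: 2 unlike of 7 pairs (running 4/13).
From row 2: 5 unlike of 8 pairs (running 9/21).
From row 3: 1 unlike of 2 pairs (running 10/23).
Total adjacent occupied pairs: 23; unlike-type pairs: 10.

10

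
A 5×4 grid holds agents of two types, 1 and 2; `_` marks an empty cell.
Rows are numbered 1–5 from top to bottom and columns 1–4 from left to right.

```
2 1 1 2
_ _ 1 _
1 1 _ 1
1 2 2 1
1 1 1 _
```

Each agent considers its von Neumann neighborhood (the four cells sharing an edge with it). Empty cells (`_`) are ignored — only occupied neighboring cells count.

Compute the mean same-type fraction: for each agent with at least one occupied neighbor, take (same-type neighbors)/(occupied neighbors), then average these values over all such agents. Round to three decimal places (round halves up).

0.572

Row 1: (1,1)2 0/1 · (1,2)1 1/2 · (1,3)1 2/3 · (1,4)2 0/1
Row 2: (2,3)1 1/1
Row 3: (3,1)1 2/2 · (3,2)1 1/2 · (3,4)1 1/1
Row 4: (4,1)1 2/3 · (4,2)2 1/4 · (4,3)2 1/3 · (4,4)1 1/2
Row 5: (5,1)1 2/2 · (5,2)1 2/3 · (5,3)1 1/2
Sum over 15 agents: 0/1 + 1/2 + 2/3 + 0/1 + 1/1 + 2/2 + 1/2 + 1/1 + 2/3 + 1/4 + 1/3 + 1/2 + 2/2 + 2/3 + 1/2 = 103/12; mean = 103/12 ÷ 15 = 103/180 = 0.572222… → 0.572.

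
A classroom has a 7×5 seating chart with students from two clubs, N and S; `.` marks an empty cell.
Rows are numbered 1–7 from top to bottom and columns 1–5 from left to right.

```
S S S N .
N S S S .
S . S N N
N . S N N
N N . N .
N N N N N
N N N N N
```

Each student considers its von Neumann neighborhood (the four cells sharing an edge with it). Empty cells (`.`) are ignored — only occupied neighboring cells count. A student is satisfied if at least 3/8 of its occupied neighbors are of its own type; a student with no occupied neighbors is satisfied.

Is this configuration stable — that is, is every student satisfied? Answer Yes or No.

No

(1,1)S 1/2 satisfied
(1,2)S 3/3 satisfied
(1,3)S 2/3 satisfied
(1,4)N 0/2 not
(2,1)N 0/3 not
(2,2)S 2/3 satisfied
(2,3)S 4/4 satisfied
(2,4)S 1/3 not
(3,1)S 0/2 not
(3,3)S 2/3 satisfied
(3,4)N 2/4 satisfied
(3,5)N 2/2 satisfied
(4,1)N 1/2 satisfied
(4,3)S 1/2 satisfied
(4,4)N 3/4 satisfied
(4,5)N 2/2 satisfied
(5,1)N 3/3 satisfied
(5,2)N 2/2 satisfied
(5,4)N 2/2 satisfied
(6,1)N 3/3 satisfied
(6,2)N 4/4 satisfied
(6,3)N 3/3 satisfied
(6,4)N 4/4 satisfied
(6,5)N 2/2 satisfied
(7,1)N 2/2 satisfied
(7,2)N 3/3 satisfied
(7,3)N 3/3 satisfied
(7,4)N 3/3 satisfied
(7,5)N 2/2 satisfied
For instance (1,4) has only 0/2 same-type neighbors, below 3/8.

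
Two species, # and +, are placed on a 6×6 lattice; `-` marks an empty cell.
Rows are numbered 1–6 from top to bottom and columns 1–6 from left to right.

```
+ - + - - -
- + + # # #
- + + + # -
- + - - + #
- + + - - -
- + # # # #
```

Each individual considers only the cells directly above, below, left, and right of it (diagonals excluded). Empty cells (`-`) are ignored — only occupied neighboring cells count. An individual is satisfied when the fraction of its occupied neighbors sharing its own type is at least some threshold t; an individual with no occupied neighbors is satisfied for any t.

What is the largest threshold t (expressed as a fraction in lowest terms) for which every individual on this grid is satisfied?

Row 1: (1,1)+ — no occupied neighbors · (1,3)+ 1/1
Row 2: (2,2)+ 2/2 · (2,3)+ 3/4 · (2,4)# 1/3 · (2,5)# 3/3 · (2,6)# 1/1
Row 3: (3,2)+ 3/3 · (3,3)+ 3/3 · (3,4)+ 1/3 · (3,5)# 1/3
Row 4: (4,2)+ 2/2 · (4,5)+ 0/2 · (4,6)# 0/1
Row 5: (5,2)+ 3/3 · (5,3)+ 1/2
Row 6: (6,2)+ 1/2 · (6,3)# 1/3 · (6,4)# 2/2 · (6,5)# 2/2 · (6,6)# 1/1
The smallest same-type fraction is 0/2 at (4,5), which reduces to 0/1. Any threshold above that leaves this individual unsatisfied.

0/1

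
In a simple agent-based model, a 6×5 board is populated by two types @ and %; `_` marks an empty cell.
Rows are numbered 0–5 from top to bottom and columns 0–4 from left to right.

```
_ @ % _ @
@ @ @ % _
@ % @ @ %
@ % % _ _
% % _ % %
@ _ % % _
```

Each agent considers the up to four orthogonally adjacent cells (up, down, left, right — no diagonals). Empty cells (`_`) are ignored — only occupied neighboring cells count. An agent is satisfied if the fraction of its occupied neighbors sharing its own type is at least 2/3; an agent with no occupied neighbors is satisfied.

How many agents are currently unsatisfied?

12

Row 0: (0,1)@ 1/2 unhappy · (0,2)% 0/2 unhappy · (0,4)@ 0/0 ok
Row 1: (1,0)@ 2/2 ok · (1,1)@ 3/4 ok · (1,2)@ 2/4 unhappy · (1,3)% 0/2 unhappy
Row 2: (2,0)@ 2/3 ok · (2,1)% 1/4 unhappy · (2,2)@ 2/4 unhappy · (2,3)@ 1/3 unhappy · (2,4)% 0/1 unhappy
Row 3: (3,0)@ 1/3 unhappy · (3,1)% 3/4 ok · (3,2)% 1/2 unhappy
Row 4: (4,0)% 1/3 unhappy · (4,1)% 2/2 ok · (4,3)% 2/2 ok · (4,4)% 1/1 ok
Row 5: (5,0)@ 0/1 unhappy · (5,2)% 1/1 ok · (5,3)% 2/2 ok
Unsatisfied: (0,1), (0,2), (1,2), (1,3), (2,1), (2,2), (2,3), (2,4), (3,0), (3,2), (4,0), (5,0) — 12 in total.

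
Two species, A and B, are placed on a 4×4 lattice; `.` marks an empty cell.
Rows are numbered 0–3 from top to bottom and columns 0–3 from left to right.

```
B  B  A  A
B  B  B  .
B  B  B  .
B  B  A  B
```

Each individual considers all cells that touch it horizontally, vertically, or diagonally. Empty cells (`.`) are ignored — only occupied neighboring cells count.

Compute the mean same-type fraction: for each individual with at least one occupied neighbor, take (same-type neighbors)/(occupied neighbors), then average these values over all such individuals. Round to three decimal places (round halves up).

0.721

(0,0)B 3/3
(0,1)B 4/5
(0,2)A 1/4
(0,3)A 1/2
(1,0)B 5/5
(1,1)B 7/8
(1,2)B 4/6
(2,0)B 5/5
(2,1)B 7/8
(2,2)B 5/6
(3,0)B 3/3
(3,1)B 4/5
(3,2)A 0/4
(3,3)B 1/2
Sum over 14 individuals: 3/3 + 4/5 + 1/4 + 1/2 + 5/5 + 7/8 + 4/6 + 5/5 + 7/8 + 5/6 + 3/3 + 4/5 + 0/4 + 1/2 = 101/10; mean = 101/10 ÷ 14 = 101/140 = 0.721428… → 0.721.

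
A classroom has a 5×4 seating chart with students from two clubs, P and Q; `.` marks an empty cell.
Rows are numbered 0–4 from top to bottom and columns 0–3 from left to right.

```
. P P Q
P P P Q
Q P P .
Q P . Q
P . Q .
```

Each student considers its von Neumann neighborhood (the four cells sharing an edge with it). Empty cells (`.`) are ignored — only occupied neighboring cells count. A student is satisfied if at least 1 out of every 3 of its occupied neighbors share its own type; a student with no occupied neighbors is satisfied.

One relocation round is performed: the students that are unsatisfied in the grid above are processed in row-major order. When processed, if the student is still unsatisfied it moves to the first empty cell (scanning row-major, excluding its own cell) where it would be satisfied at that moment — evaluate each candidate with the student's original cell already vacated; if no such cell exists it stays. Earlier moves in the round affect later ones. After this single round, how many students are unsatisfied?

0

Initially unsatisfied (in order): (4,0).
  (4,0) → (0,0).
Resulting grid:
P P P Q
P P P Q
Q P P .
Q P . Q
. . Q .
All satisfied now.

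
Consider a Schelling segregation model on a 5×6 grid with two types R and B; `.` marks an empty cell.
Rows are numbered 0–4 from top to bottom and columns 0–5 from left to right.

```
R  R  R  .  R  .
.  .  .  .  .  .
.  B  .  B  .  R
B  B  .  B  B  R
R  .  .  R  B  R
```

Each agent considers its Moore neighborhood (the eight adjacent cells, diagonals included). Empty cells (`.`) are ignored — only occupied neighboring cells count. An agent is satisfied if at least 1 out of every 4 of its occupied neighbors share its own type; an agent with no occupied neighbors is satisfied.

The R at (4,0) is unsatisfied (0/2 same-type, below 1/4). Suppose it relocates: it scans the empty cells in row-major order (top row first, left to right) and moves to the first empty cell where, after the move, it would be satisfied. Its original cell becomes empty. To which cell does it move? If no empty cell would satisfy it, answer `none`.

Vacating (4,0). Empty cells in order:
  (0,3): 2/2 same-type → satisfied — stop here.

(0,3)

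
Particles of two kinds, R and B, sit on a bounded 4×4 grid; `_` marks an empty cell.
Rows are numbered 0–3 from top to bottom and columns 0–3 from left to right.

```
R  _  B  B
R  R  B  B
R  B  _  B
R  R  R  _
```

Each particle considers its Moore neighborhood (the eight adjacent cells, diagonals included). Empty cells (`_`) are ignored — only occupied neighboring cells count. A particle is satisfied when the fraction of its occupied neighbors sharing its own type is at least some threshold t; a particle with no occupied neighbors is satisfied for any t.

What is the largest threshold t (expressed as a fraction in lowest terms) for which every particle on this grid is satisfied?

(0,0)R 2/2
(0,2)B 3/4
(0,3)B 3/3
(1,0)R 3/4
(1,1)R 3/6
(1,2)B 5/6
(1,3)B 4/4
(2,0)R 4/5
(2,1)B 1/7
(2,3)B 2/3
(3,0)R 2/3
(3,1)R 3/4
(3,2)R 1/3
The smallest same-type fraction is 1/7 at (2,1), which reduces to 1/7. Any threshold above that leaves this particle unsatisfied.

1/7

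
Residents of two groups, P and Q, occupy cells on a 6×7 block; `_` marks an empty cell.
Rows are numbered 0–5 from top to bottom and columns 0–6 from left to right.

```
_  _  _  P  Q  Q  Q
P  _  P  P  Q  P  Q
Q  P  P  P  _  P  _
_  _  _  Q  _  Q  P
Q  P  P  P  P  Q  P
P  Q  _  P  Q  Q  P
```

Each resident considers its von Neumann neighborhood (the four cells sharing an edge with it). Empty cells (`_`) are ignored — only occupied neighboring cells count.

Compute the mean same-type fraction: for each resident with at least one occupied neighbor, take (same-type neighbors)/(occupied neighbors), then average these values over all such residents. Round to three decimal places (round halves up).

Row 0: (0,3)P 1/2 · (0,4)Q 2/3 · (0,5)Q 2/3 · (0,6)Q 2/2
Row 1: (1,0)P 0/1 · (1,2)P 2/2 · (1,3)P 3/4 · (1,4)Q 1/3 · (1,5)P 1/4 · (1,6)Q 1/2
Row 2: (2,0)Q 0/2 · (2,1)P 1/2 · (2,2)P 3/3 · (2,3)P 2/3 · (2,5)P 1/2
Row 3: (3,3)Q 0/2 · (3,5)Q 1/3 · (3,6)P 1/2
Row 4: (4,0)Q 0/2 · (4,1)P 1/3 · (4,2)P 2/2 · (4,3)P 3/4 · (4,4)P 1/3 · (4,5)Q 2/4 · (4,6)P 2/3
Row 5: (5,0)P 0/2 · (5,1)Q 0/2 · (5,3)P 1/2 · (5,4)Q 1/3 · (5,5)Q 2/3 · (5,6)P 1/2
Sum over 31 residents: 1/2 + 2/3 + 2/3 + 2/2 + 0/1 + 2/2 + 3/4 + 1/3 + 1/4 + 1/2 + 0/2 + 1/2 + 3/3 + 2/3 + 1/2 + 0/2 + 1/3 + 1/2 + 0/2 + 1/3 + 2/2 + 3/4 + 1/3 + 2/4 + 2/3 + 0/2 + 0/2 + 1/2 + 1/3 + 2/3 + 1/2 = 59/4; mean = 59/4 ÷ 31 = 59/124 = 0.475806… → 0.476.

0.476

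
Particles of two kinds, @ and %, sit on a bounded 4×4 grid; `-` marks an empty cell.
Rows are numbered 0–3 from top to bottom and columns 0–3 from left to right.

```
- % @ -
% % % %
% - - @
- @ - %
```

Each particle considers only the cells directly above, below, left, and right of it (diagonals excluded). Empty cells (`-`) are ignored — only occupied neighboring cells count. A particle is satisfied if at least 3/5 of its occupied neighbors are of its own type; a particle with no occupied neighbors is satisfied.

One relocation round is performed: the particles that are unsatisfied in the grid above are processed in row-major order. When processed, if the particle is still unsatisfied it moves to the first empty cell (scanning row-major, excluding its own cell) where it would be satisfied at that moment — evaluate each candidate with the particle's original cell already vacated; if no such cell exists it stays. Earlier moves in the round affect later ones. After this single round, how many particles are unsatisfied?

Initially unsatisfied (in order): (0,1), (0,2), (1,3), (2,3), (3,3).
  (0,1) → (0,0).
  (0,2): no empty cell satisfies it; stays.
  (1,3) → (0,1).
  (2,3) → (0,3).
  (3,3): now satisfied by earlier moves; stays.
Resulting grid:
% % @ @
% % % -
% - - -
- @ - %
Unsatisfied now: (0,2), (1,2).

2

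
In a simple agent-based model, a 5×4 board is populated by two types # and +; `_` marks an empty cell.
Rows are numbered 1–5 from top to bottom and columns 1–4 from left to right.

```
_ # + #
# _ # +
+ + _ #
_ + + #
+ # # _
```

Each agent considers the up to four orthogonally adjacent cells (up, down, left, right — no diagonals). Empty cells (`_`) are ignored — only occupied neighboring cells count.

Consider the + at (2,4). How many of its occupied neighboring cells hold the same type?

0

Occupied neighbors of (2,4): (1,4)=#, (3,4)=#, (2,3)=#.
Same type (+): 0 of 3.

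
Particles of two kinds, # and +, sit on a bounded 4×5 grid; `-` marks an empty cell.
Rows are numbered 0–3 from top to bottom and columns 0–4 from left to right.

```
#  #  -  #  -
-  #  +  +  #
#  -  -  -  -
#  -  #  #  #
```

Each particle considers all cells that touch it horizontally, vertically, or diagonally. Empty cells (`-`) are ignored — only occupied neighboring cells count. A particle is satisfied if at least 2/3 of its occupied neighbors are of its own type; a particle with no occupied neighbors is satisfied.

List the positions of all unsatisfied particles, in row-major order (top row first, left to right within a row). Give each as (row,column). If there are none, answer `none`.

(0,0)# 2/2 ok
(0,1)# 2/3 ok
(0,3)# 1/3 unhappy
(1,1)# 3/4 ok
(1,2)+ 1/4 unhappy
(1,3)+ 1/3 unhappy
(1,4)# 1/2 unhappy
(2,0)# 2/2 ok
(3,0)# 1/1 ok
(3,2)# 1/1 ok
(3,3)# 2/2 ok
(3,4)# 1/1 ok

(0,3), (1,2), (1,3), (1,4)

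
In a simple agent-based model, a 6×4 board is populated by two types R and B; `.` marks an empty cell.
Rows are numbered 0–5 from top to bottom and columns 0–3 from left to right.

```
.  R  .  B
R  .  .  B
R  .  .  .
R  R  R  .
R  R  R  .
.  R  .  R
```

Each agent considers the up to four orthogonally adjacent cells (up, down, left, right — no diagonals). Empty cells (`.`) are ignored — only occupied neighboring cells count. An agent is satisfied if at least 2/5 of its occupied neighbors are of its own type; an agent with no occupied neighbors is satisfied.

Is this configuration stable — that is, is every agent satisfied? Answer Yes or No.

(0,1)R 0/0 ✓
(0,3)B 1/1 ✓
(1,0)R 1/1 ✓
(1,3)B 1/1 ✓
(2,0)R 2/2 ✓
(3,0)R 3/3 ✓
(3,1)R 3/3 ✓
(3,2)R 2/2 ✓
(4,0)R 2/2 ✓
(4,1)R 4/4 ✓
(4,2)R 2/2 ✓
(5,1)R 1/1 ✓
(5,3)R 0/0 ✓
All meet the threshold, so the configuration is stable.

Yes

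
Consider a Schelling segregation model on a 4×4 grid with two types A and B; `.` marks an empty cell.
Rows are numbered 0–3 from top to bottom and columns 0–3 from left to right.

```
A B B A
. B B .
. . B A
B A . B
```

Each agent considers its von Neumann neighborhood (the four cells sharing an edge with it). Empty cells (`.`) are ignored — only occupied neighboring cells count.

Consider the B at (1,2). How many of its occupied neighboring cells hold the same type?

Occupied neighbors of (1,2): (0,2)=B, (2,2)=B, (1,1)=B.
Same type (B): 3 of 3.

3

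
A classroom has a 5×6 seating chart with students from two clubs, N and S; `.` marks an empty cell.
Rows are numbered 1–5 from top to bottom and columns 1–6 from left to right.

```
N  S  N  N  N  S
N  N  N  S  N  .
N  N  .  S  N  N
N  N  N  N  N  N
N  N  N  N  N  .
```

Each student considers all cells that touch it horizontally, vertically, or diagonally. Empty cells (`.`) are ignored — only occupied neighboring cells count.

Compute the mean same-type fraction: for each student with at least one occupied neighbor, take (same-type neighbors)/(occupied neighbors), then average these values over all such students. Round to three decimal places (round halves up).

0.738

Row 1: (1,1)N 2/3 · (1,2)S 0/5 · (1,3)N 3/5 · (1,4)N 4/5 · (1,5)N 2/4 · (1,6)S 0/2
Row 2: (2,1)N 4/5 · (2,2)N 6/7 · (2,3)N 4/7 · (2,4)S 1/7 · (2,5)N 4/7
Row 3: (3,1)N 5/5 · (3,2)N 7/7 · (3,4)S 1/7 · (3,5)N 5/7 · (3,6)N 4/4
Row 4: (4,1)N 5/5 · (4,2)N 7/7 · (4,3)N 6/7 · (4,4)N 6/7 · (4,5)N 6/7 · (4,6)N 4/4
Row 5: (5,1)N 3/3 · (5,2)N 5/5 · (5,3)N 5/5 · (5,4)N 5/5 · (5,5)N 4/4
Sum over 27 students: 2/3 + 0/5 + 3/5 + 4/5 + 2/4 + 0/2 + 4/5 + 6/7 + 4/7 + 1/7 + 4/7 + 5/5 + 7/7 + 1/7 + 5/7 + 4/4 + 5/5 + 7/7 + 6/7 + 6/7 + 6/7 + 4/4 + 3/3 + 5/5 + 5/5 + 5/5 + 4/4 = 4187/210; mean = 4187/210 ÷ 27 = 4187/5670 = 0.738447… → 0.738.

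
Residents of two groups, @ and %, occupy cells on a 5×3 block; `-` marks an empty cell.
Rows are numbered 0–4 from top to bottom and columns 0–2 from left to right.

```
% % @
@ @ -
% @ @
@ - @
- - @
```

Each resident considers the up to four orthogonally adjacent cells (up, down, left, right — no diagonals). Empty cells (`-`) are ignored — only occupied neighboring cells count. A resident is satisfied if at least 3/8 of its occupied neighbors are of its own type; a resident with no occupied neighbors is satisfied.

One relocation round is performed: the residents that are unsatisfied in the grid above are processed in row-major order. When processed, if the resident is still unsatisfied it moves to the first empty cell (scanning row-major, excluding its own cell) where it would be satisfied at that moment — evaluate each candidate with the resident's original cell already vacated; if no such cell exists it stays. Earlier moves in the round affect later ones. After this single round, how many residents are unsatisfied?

Initially unsatisfied (in order): (0,1), (0,2), (1,0), (2,0), (3,0).
  (0,1): no empty cell satisfies it; stays.
  (0,2) → (1,2).
  (1,0) → (0,2).
  (2,0) → (1,0).
  (3,0): now satisfied by earlier moves; stays.
Resulting grid:
% % @
% @ @
- @ @
@ - @
- - @
Unsatisfied now: (0,1).

1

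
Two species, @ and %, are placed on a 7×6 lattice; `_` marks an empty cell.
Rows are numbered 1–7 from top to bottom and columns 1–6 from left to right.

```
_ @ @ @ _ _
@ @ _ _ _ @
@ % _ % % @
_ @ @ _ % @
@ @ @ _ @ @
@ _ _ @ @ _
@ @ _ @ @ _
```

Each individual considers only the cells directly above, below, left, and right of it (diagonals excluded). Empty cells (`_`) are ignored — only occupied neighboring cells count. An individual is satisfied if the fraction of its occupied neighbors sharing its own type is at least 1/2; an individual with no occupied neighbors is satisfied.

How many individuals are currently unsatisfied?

Row 1: (1,2)@ 2/2 ok · (1,3)@ 2/2 ok · (1,4)@ 1/1 ok
Row 2: (2,1)@ 2/2 ok · (2,2)@ 2/3 ok · (2,6)@ 1/1 ok
Row 3: (3,1)@ 1/2 ok · (3,2)% 0/3 unhappy · (3,4)% 1/1 ok · (3,5)% 2/3 ok · (3,6)@ 2/3 ok
Row 4: (4,2)@ 2/3 ok · (4,3)@ 2/2 ok · (4,5)% 1/3 unhappy · (4,6)@ 2/3 ok
Row 5: (5,1)@ 2/2 ok · (5,2)@ 3/3 ok · (5,3)@ 2/2 ok · (5,5)@ 2/3 ok · (5,6)@ 2/2 ok
Row 6: (6,1)@ 2/2 ok · (6,4)@ 2/2 ok · (6,5)@ 3/3 ok
Row 7: (7,1)@ 2/2 ok · (7,2)@ 1/1 ok · (7,4)@ 2/2 ok · (7,5)@ 2/2 ok
Unsatisfied: (3,2), (4,5) — 2 in total.

2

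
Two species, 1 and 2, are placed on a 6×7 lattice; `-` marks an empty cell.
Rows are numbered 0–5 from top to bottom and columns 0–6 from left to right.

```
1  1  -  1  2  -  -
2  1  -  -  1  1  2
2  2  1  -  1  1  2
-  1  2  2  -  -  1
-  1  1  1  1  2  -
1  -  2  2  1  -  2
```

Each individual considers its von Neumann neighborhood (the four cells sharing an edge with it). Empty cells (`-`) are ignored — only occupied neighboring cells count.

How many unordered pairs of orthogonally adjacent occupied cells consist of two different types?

18

Scan each occupied cell's neighbors to the right and below so each pair is counted once.
Row 0: 1(0,0)–1(0,1)= 1(0,0)–2(1,0)≠ 1(0,1)–1(1,1)= 1(0,3)–2(0,4)≠ 2(0,4)–1(1,4)≠  → 3/5 unlike.
Row 1: 2(1,0)–1(1,1)≠ 2(1,0)–2(2,0)= 1(1,1)–2(2,1)≠ 1(1,4)–1(1,5)= 1(1,4)–1(2,4)= 1(1,5)–2(1,6)≠ 1(1,5)–1(2,5)= 2(1,6)–2(2,6)=  → 3/8 unlike.
Row 2: 2(2,0)–2(2,1)= 2(2,1)–1(2,2)≠ 2(2,1)–1(3,1)≠ 1(2,2)–2(3,2)≠ 1(2,4)–1(2,5)= 1(2,5)–2(2,6)≠ 2(2,6)–1(3,6)≠  → 5/7 unlike.
Row 3: 1(3,1)–2(3,2)≠ 1(3,1)–1(4,1)= 2(3,2)–2(3,3)= 2(3,2)–1(4,2)≠ 2(3,3)–1(4,3)≠  → 3/5 unlike.
Row 4: 1(4,1)–1(4,2)= 1(4,2)–1(4,3)= 1(4,2)–2(5,2)≠ 1(4,3)–1(4,4)= 1(4,3)–2(5,3)≠ 1(4,4)–2(4,5)≠ 1(4,4)–1(5,4)=  → 3/7 unlike.
Row 5: 2(5,2)–2(5,3)= 2(5,3)–1(5,4)≠  → 1/2 unlike.
Total adjacent occupied pairs: 34; unlike-type pairs: 18.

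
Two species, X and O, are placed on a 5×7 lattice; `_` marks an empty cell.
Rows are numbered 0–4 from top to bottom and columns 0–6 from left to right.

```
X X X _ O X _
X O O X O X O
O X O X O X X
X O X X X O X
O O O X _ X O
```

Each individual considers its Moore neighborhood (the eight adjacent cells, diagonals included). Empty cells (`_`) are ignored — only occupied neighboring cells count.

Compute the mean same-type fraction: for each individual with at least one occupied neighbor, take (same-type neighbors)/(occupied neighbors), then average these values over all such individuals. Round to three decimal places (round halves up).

0.446

Row 0: (0,0)X 2/3 · (0,1)X 3/5 · (0,2)X 2/4 · (0,4)O 1/4 · (0,5)X 1/4
Row 1: (1,0)X 3/5 · (1,1)O 3/8 · (1,2)O 2/7 · (1,3)X 2/7 · (1,4)O 2/7 · (1,5)X 3/7 · (1,6)O 0/4
Row 2: (2,0)O 2/5 · (2,1)X 3/8 · (2,2)O 3/8 · (2,3)X 4/8 · (2,4)O 2/8 · (2,5)X 4/8 · (2,6)X 3/5
Row 3: (3,0)X 1/5 · (3,1)O 5/8 · (3,2)X 4/8 · (3,3)X 4/7 · (3,4)X 5/7 · (3,5)O 2/7 · (3,6)X 3/5
Row 4: (4,0)O 2/3 · (4,1)O 3/5 · (4,2)O 2/5 · (4,3)X 3/4 · (4,5)X 2/4 · (4,6)O 1/3
Sum over 32 individuals: 2/3 + 3/5 + 2/4 + 1/4 + 1/4 + 3/5 + 3/8 + 2/7 + 2/7 + 2/7 + 3/7 + 0/4 + 2/5 + 3/8 + 3/8 + 4/8 + 2/8 + 4/8 + 3/5 + 1/5 + 5/8 + 4/8 + 4/7 + 5/7 + 2/7 + 3/5 + 2/3 + 3/5 + 2/5 + 3/4 + 2/4 + 1/3 = 1199/84; mean = 1199/84 ÷ 32 = 1199/2688 = 0.446056… → 0.446.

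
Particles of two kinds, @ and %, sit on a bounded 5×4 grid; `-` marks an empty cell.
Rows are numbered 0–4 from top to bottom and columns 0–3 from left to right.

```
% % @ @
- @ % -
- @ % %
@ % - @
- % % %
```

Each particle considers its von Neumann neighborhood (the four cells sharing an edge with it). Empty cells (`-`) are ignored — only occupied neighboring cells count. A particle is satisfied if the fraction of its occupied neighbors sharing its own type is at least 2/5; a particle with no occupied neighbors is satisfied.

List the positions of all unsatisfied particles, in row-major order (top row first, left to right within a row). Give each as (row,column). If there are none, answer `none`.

Row 0: (0,0)% 1/1 ✓ · (0,1)% 1/3 ✗ · (0,2)@ 1/3 ✗ · (0,3)@ 1/1 ✓
Row 1: (1,1)@ 1/3 ✗ · (1,2)% 1/3 ✗
Row 2: (2,1)@ 1/3 ✗ · (2,2)% 2/3 ✓ · (2,3)% 1/2 ✓
Row 3: (3,0)@ 0/1 ✗ · (3,1)% 1/3 ✗ · (3,3)@ 0/2 ✗
Row 4: (4,1)% 2/2 ✓ · (4,2)% 2/2 ✓ · (4,3)% 1/2 ✓

(0,1), (0,2), (1,1), (1,2), (2,1), (3,0), (3,1), (3,3)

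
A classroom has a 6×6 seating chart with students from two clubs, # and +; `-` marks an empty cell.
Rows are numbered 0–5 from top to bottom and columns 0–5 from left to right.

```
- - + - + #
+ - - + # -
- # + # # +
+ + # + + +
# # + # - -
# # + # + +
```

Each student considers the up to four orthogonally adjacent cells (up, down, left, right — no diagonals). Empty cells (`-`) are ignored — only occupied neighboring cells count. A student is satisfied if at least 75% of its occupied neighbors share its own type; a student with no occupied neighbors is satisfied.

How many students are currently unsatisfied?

22

Row 0: (0,2)+ 0/0 ✓ · (0,4)+ 0/2 ✗ · (0,5)# 0/1 ✗
Row 1: (1,0)+ 0/0 ✓ · (1,3)+ 0/2 ✗ · (1,4)# 1/3 ✗
Row 2: (2,1)# 0/2 ✗ · (2,2)+ 0/3 ✗ · (2,3)# 1/4 ✗ · (2,4)# 2/4 ✗ · (2,5)+ 1/2 ✗
Row 3: (3,0)+ 1/2 ✗ · (3,1)+ 1/4 ✗ · (3,2)# 0/4 ✗ · (3,3)+ 1/4 ✗ · (3,4)+ 2/3 ✗ · (3,5)+ 2/2 ✓
Row 4: (4,0)# 2/3 ✗ · (4,1)# 2/4 ✗ · (4,2)+ 1/4 ✗ · (4,3)# 1/3 ✗
Row 5: (5,0)# 2/2 ✓ · (5,1)# 2/3 ✗ · (5,2)+ 1/3 ✗ · (5,3)# 1/3 ✗ · (5,4)+ 1/2 ✗ · (5,5)+ 1/1 ✓
Unsatisfied: (0,4), (0,5), (1,3), (1,4), (2,1), (2,2), (2,3), (2,4), (2,5), (3,0), (3,1), (3,2), (3,3), (3,4), (4,0), (4,1), (4,2), (4,3), (5,1), (5,2), (5,3), (5,4) — 22 in total.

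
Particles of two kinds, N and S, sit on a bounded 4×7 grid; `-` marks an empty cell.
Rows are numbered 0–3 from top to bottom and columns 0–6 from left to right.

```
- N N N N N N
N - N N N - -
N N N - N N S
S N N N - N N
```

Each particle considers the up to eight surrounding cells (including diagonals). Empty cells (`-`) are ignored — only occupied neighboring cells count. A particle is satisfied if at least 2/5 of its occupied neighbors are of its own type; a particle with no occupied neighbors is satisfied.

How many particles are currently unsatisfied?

Row 0: (0,1)N 3/3 ok · (0,2)N 4/4 ok · (0,3)N 5/5 ok · (0,4)N 4/4 ok · (0,5)N 3/3 ok · (0,6)N 1/1 ok
Row 1: (1,0)N 3/3 ok · (1,2)N 6/6 ok · (1,3)N 7/7 ok · (1,4)N 6/6 ok
Row 2: (2,0)N 3/4 ok · (2,1)N 6/7 ok · (2,2)N 6/6 ok · (2,4)N 5/5 ok · (2,5)N 4/5 ok · (2,6)S 0/3 unhappy
Row 3: (3,0)S 0/3 unhappy · (3,1)N 4/5 ok · (3,2)N 4/4 ok · (3,3)N 3/3 ok · (3,5)N 3/4 ok · (3,6)N 2/3 ok
Unsatisfied: (2,6), (3,0) — 2 in total.

2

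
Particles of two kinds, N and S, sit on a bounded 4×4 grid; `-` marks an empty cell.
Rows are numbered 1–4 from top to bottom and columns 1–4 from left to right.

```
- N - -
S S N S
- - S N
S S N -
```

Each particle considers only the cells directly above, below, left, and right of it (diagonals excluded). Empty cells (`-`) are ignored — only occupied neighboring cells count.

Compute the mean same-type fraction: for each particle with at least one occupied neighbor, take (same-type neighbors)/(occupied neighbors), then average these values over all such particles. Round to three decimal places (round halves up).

(1,2)N 0/1
(2,1)S 1/1
(2,2)S 1/3
(2,3)N 0/3
(2,4)S 0/2
(3,3)S 0/3
(3,4)N 0/2
(4,1)S 1/1
(4,2)S 1/2
(4,3)N 0/2
Sum over 10 particles: 0/1 + 1/1 + 1/3 + 0/3 + 0/2 + 0/3 + 0/2 + 1/1 + 1/2 + 0/2 = 17/6; mean = 17/6 ÷ 10 = 17/60 = 0.283333… → 0.283.

0.283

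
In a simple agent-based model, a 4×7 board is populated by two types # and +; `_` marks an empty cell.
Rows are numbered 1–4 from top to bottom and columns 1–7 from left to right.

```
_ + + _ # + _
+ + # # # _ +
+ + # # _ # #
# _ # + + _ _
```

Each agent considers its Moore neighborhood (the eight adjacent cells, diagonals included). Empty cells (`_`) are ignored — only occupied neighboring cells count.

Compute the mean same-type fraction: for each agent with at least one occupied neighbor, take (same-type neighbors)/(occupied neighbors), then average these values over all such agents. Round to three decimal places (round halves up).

(1,2)+ 3/4
(1,3)+ 2/4
(1,5)# 2/3
(1,6)+ 1/3
(2,1)+ 4/4
(2,2)+ 5/7
(2,3)# 3/7
(2,4)# 5/6
(2,5)# 4/5
(2,7)+ 1/3
(3,1)+ 3/4
(3,2)+ 3/7
(3,3)# 4/7
(3,4)# 5/7
(3,6)# 2/4
(3,7)# 1/2
(4,1)# 0/2
(4,3)# 2/4
(4,4)+ 1/4
(4,5)+ 1/3
Sum over 20 agents: 3/4 + 2/4 + 2/3 + 1/3 + 4/4 + 5/7 + 3/7 + 5/6 + 4/5 + 1/3 + 3/4 + 3/7 + 4/7 + 5/7 + 2/4 + 1/2 + 0/2 + 2/4 + 1/4 + 1/3 = 1527/140; mean = 1527/140 ÷ 20 = 1527/2800 = 0.545357… → 0.545.

0.545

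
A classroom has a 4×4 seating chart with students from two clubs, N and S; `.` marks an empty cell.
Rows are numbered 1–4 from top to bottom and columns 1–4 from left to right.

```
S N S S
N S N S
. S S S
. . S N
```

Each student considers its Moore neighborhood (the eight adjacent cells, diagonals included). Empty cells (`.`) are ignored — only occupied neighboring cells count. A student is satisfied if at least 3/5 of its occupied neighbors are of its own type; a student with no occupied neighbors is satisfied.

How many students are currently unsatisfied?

6

(1,1)S 1/3 not
(1,2)N 2/5 not
(1,3)S 3/5 satisfied
(1,4)S 2/3 satisfied
(2,1)N 1/4 not
(2,2)S 4/7 not
(2,3)N 1/8 not
(2,4)S 4/5 satisfied
(3,2)S 3/5 satisfied
(3,3)S 5/7 satisfied
(3,4)S 3/5 satisfied
(4,3)S 3/4 satisfied
(4,4)N 0/3 not
Unsatisfied: (1,1), (1,2), (2,1), (2,2), (2,3), (4,4) — 6 in total.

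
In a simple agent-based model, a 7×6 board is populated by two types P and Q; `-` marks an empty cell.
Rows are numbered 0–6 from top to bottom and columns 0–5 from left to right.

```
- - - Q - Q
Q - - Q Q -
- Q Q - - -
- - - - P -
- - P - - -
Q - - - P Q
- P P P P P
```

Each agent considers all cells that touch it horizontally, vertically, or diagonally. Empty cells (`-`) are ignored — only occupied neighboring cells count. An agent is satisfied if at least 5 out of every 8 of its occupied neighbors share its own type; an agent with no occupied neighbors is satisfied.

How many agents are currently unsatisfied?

(0,3)Q 2/2 ✓
(0,5)Q 1/1 ✓
(1,0)Q 1/1 ✓
(1,3)Q 3/3 ✓
(1,4)Q 3/3 ✓
(2,1)Q 2/2 ✓
(2,2)Q 2/2 ✓
(3,4)P 0/0 ✓
(4,2)P 0/0 ✓
(5,0)Q 0/1 ✗
(5,4)P 3/4 ✓
(5,5)Q 0/3 ✗
(6,1)P 1/2 ✗
(6,2)P 2/2 ✓
(6,3)P 3/3 ✓
(6,4)P 3/4 ✓
(6,5)P 2/3 ✓
Unsatisfied: (5,0), (5,5), (6,1) — 3 in total.

3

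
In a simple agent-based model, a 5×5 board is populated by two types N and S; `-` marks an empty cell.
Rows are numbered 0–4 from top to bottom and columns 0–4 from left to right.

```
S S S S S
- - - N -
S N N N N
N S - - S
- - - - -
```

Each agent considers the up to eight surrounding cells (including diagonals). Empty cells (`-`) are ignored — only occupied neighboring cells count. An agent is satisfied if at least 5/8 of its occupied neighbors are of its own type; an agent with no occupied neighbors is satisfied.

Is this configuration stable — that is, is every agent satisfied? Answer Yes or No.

No

Row 0: (0,0)S 1/1 ✓ · (0,1)S 2/2 ✓ · (0,2)S 2/3 ✓ · (0,3)S 2/3 ✓ · (0,4)S 1/2 ✗
Row 1: (1,3)N 3/6 ✗
Row 2: (2,0)S 1/3 ✗ · (2,1)N 2/4 ✗ · (2,2)N 3/4 ✓ · (2,3)N 3/4 ✓ · (2,4)N 2/3 ✓
Row 3: (3,0)N 1/3 ✗ · (3,1)S 1/4 ✗ · (3,4)S 0/2 ✗
For instance (0,4) has only 1/2 same-type neighbors, below 5/8.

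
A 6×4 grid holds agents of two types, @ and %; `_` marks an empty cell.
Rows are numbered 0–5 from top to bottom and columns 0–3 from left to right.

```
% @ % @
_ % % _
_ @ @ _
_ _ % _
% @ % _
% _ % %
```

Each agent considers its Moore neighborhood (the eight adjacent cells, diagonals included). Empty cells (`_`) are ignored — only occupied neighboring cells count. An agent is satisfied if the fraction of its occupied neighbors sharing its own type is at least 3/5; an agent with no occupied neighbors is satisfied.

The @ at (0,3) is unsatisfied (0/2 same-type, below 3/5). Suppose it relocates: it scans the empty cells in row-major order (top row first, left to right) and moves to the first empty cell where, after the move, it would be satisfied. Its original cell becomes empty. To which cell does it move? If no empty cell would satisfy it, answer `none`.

Vacating (0,3). Empty cells in order:
  (1,0): 2/4 same-type → still unsatisfied.
  (1,3): 1/3 same-type → still unsatisfied.
  (2,0): 1/2 same-type → still unsatisfied.
  (2,3): 1/3 same-type → still unsatisfied.
  (3,0): 2/3 same-type → satisfied — stop here.

(3,0)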